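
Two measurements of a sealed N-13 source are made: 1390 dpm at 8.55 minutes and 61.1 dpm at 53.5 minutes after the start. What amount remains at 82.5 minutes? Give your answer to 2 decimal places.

Over Δt = 53.5 − 8.55 = 44.95 minutes, the level fell by a factor of 1390/61.1 ≈ 22.75.
n = log₂(22.75) ≈ 4.5078 half-lives, so t½ = 44.95/4.5078 ≈ 9.9717 minutes.
From t = 53.5 to t = 82.5: 61.1 × (1/2)^((82.5−53.5)/9.9717) ≈ 8.1391 dpm.

8.14 dpm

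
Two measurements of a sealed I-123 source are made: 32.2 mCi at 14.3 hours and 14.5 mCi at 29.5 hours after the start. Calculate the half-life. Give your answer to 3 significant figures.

Over Δt = 29.5 − 14.3 = 15.2 hours, the level fell by a factor of 32.2/14.5 ≈ 2.2207.
n = log₂(2.2207) ≈ 1.151 half-lives, so t½ = 15.2/1.151 ≈ 13.206 hours.

13.2 hours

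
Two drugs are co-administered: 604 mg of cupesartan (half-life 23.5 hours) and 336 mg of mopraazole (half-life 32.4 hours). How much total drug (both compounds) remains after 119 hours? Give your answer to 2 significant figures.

cupesartan: 604 × (1/2)^(119/23.5) = 604 × (1/2)^5.0638 ≈ 18.058 mg.
mopraazole: 336 × (1/2)^(119/32.4) = 336 × (1/2)^3.6728 ≈ 26.345 mg.
Total = 18.058 + 26.345 ≈ 44.403 mg.

44 mg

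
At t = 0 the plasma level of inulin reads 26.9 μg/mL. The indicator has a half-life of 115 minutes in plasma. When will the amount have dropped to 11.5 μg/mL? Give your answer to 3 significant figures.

Fraction remaining = 11.5/26.9 ≈ 0.42751.
n = log₂(26.9/11.5) = ln(2.3391)/ln 2 ≈ 1.226 half-lives.
t = n × t½ = 1.226 × 115 ≈ 140.99 minutes.

141 minutes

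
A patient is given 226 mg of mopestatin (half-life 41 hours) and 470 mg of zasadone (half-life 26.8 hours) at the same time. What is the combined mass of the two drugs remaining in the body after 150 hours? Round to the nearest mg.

mopestatin: 226 × (1/2)^(150/41) = 226 × (1/2)^3.6585 ≈ 17.897 mg.
zasadone: 470 × (1/2)^(150/26.8) = 470 × (1/2)^5.597 ≈ 9.7102 mg.
Total = 17.897 + 9.7102 ≈ 27.607 mg.

28 mg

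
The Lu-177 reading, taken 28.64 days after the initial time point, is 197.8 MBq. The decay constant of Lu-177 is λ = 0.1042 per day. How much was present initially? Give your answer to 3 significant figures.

t½ = ln 2 / λ = 0.69315 / 0.1042 ≈ 6.6521 days.
Number of half-lives elapsed: n = 28.64/6.6521 ≈ 4.3054.
A₀ = A × 2^n = 197.8 × 2^4.3054 = 197.8 × 19.772 ≈ 3911 MBq.

3910 MBq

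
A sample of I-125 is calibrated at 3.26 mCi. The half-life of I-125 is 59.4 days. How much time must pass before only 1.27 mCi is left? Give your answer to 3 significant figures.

80.8 days

Fraction remaining = 1.27/3.26 ≈ 0.38957.
n = log₂(3.26/1.27) = ln(2.5669)/ln 2 ≈ 1.36 half-lives.
t = n × t½ = 1.36 × 59.4 ≈ 80.787 days.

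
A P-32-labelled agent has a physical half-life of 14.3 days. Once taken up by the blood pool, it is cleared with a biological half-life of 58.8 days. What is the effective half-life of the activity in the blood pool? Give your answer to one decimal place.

11.5 days

1/t_eff = 1/t_phys + 1/t_biol = 1/14.3 + 1/58.8 = 0.086937 per day.
t_eff = 14.3 × 58.8 / (14.3 + 58.8) ≈ 11.503 days.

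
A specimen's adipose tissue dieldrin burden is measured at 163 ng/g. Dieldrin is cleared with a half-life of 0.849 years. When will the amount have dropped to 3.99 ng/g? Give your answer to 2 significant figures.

Fraction remaining = 3.99/163 ≈ 0.024479.
n = log₂(163/3.99) = ln(40.852)/ln 2 ≈ 5.3523 half-lives.
t = n × t½ = 5.3523 × 0.849 ≈ 4.5441 years.

4.5 years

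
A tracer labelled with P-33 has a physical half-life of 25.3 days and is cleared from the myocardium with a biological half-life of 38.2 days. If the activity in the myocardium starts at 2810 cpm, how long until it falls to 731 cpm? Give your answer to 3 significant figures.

1/t_eff = 1/t_phys + 1/t_biol = 1/25.3 + 1/38.2 = 0.065704 per day.
t_eff = 25.3 × 38.2 / (25.3 + 38.2) ≈ 15.22 days.
n = log₂(2810/731) ≈ 1.9426; t = 1.9426 × 15.22 ≈ 29.566 days.

29.6 days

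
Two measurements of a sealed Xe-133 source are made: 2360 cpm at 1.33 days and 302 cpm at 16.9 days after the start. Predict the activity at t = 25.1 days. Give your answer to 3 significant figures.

102 cpm

Over Δt = 16.9 − 1.33 = 15.57 days, the level fell by a factor of 2360/302 ≈ 7.8146.
n = log₂(7.8146) ≈ 2.9662 half-lives, so t½ = 15.57/2.9662 ≈ 5.2492 days.
From t = 16.9 to t = 25.1: 302 × (1/2)^((25.1−16.9)/5.2492) ≈ 102.27 cpm.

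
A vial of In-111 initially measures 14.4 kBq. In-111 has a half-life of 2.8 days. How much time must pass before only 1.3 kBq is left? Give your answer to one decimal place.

9.7 days

Fraction remaining = 1.3/14.4 ≈ 0.090278.
n = log₂(14.4/1.3) = ln(11.077)/ln 2 ≈ 3.4695 half-lives.
t = n × t½ = 3.4695 × 2.8 ≈ 9.7146 days.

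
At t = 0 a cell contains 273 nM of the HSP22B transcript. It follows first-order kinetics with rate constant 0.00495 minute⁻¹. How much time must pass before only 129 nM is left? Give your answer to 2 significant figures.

150 minutes

t½ = ln 2 / λ = 0.69315 / 0.00495 ≈ 140.03 minutes.
Fraction remaining = 129/273 ≈ 0.47253.
n = log₂(273/129) = ln(2.1163)/ln 2 ≈ 1.0815 half-lives.
t = n × t½ = 1.0815 × 140.03 ≈ 151.45 minutes.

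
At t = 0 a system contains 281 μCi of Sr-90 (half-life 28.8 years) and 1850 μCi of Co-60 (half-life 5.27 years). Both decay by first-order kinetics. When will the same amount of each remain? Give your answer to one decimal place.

17.5 years

Set 281·(1/2)^(t/28.8) = 1850·(1/2)^(t/5.27).
Taking log₂: log₂(281/1850) = t·(1/28.8 − 1/5.27).
log₂(0.15189) = -2.7189; 1/28.8 − 1/5.27 = -0.15503.
t = -2.7189 / -0.15503 ≈ 17.538 years.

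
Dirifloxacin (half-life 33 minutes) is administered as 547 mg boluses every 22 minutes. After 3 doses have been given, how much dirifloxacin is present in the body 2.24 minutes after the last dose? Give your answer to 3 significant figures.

The 3 doses were given 46.24, 24.24, 2.24 minutes ago.
Total = 547·(1/2)^(46.24/33) + 547·(1/2)^(24.24/33) + 547·(1/2)^(2.24/33)
      = 207.1 + 328.75 + 521.86 ≈ 1057.7 mg.

1060 mg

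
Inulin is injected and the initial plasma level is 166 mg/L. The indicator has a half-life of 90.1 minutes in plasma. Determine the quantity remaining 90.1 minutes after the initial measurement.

83 mg/L

Elapsed time is 1 half-life (90.1/90.1).
Each half-life halves the amount: 166 × (1/2)^1 = 166/2 = 83 mg/L.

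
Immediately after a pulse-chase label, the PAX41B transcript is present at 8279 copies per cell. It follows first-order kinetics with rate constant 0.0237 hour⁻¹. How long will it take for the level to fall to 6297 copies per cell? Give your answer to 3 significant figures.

11.5 hours

t½ = ln 2 / λ = 0.69315 / 0.0237 ≈ 29.247 hours.
Fraction remaining = 6297/8279 ≈ 0.7606.
n = log₂(8279/6297) = ln(1.3148)/ln 2 ≈ 0.39479 half-lives.
t = n × t½ = 0.39479 × 29.247 ≈ 11.546 hours.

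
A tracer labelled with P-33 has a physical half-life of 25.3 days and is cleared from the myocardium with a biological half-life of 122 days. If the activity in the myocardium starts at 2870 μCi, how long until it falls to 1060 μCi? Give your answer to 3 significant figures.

30.1 days

1/t_eff = 1/t_phys + 1/t_biol = 1/25.3 + 1/122 = 0.047722 per day.
t_eff = 25.3 × 122 / (25.3 + 122) ≈ 20.955 days.
n = log₂(2870/1060) ≈ 1.437; t = 1.437 × 20.955 ≈ 30.111 days.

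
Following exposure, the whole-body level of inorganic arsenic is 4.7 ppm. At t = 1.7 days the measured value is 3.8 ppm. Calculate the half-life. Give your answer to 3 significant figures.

A/A₀ = 3.8/4.7 ≈ 0.80851.
n = log₂(1.2368) ≈ 0.30666 half-lives elapsed in 1.7 days.
t½ = 1.7/0.30666 ≈ 5.5436 days.

5.54 days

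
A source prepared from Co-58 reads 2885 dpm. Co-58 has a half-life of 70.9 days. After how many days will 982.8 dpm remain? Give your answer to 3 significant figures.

110 days

Fraction remaining = 982.8/2885 ≈ 0.34066.
n = log₂(2885/982.8) = ln(2.9355)/ln 2 ≈ 1.5536 half-lives.
t = n × t½ = 1.5536 × 70.9 ≈ 110.15 days.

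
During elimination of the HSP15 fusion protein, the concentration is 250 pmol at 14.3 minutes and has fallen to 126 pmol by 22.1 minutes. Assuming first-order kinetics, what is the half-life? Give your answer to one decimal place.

7.9 minutes

Over Δt = 22.1 − 14.3 = 7.8 minutes, the level fell by a factor of 250/126 ≈ 1.9841.
n = log₂(1.9841) ≈ 0.9885 half-lives, so t½ = 7.8/0.9885 ≈ 7.8907 minutes.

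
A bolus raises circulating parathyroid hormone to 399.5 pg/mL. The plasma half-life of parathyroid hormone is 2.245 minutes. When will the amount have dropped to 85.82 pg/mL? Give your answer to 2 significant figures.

5.0 minutes

Fraction remaining = 85.82/399.5 ≈ 0.21482.
n = log₂(399.5/85.82) = ln(4.6551)/ln 2 ≈ 2.2188 half-lives.
t = n × t½ = 2.2188 × 2.245 ≈ 4.9812 minutes.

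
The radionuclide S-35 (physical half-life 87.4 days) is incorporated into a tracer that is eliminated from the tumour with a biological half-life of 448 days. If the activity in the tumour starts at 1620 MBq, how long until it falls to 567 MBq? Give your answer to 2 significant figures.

110 days

1/t_eff = 1/t_phys + 1/t_biol = 1/87.4 + 1/448 = 0.013674 per day.
t_eff = 87.4 × 448 / (87.4 + 448) ≈ 73.133 days.
n = log₂(1620/567) ≈ 1.5146; t = 1.5146 × 73.133 ≈ 110.76 days.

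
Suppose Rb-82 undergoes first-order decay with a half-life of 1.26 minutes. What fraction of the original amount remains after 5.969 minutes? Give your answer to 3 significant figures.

n = 5.969/1.26 ≈ 4.7373 half-lives.
Fraction remaining = (1/2)^4.7373 ≈ 0.037491.

0.0375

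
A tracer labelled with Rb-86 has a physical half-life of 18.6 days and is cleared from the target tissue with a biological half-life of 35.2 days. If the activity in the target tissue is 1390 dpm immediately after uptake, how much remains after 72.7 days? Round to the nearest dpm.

1/t_eff = 1/t_phys + 1/t_biol = 1/18.6 + 1/35.2 = 0.082173 per day.
t_eff = 18.6 × 35.2 / (18.6 + 35.2) ≈ 12.17 days.
Remaining = 1390 × (1/2)^(72.7/12.17) = 1390 × (1/2)^5.9739 ≈ 22.115 dpm.

22 dpm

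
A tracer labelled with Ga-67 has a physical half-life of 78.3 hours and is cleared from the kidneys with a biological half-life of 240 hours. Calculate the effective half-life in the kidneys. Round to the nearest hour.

59 hours

1/t_eff = 1/t_phys + 1/t_biol = 1/78.3 + 1/240 = 0.016938 per hour.
t_eff = 78.3 × 240 / (78.3 + 240) ≈ 59.039 hours.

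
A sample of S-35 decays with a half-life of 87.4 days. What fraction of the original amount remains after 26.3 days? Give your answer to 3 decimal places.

n = 26.3/87.4 ≈ 0.30092 half-lives.
Fraction remaining = (1/2)^0.30092 ≈ 0.81174.

0.812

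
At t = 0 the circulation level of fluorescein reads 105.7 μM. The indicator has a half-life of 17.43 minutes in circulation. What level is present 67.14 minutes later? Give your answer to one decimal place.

7.3 μM

Number of half-lives: n = 67.14/17.43 ≈ 3.852.
Remaining = 105.7 × (1/2)^3.852 = 105.7 × 0.069253 ≈ 7.32 μM.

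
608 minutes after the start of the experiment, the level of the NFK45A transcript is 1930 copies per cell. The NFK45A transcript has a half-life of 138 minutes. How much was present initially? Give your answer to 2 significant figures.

Number of half-lives elapsed: n = 608/138 ≈ 4.4058.
A₀ = A × 2^n = 1930 × 2^4.4058 = 1930 × 21.197 ≈ 40910 copies per cell.

41000 copies per cell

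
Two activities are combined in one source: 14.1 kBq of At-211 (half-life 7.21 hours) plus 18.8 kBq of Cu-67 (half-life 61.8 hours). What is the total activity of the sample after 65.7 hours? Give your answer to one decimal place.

9.0 kBq

At-211: 14.1 × (1/2)^(65.7/7.21) = 14.1 × (1/2)^9.1123 ≈ 0.025476 kBq.
Cu-67: 18.8 × (1/2)^(65.7/61.8) = 18.8 × (1/2)^1.0631 ≈ 8.9977 kBq.
Total = 0.025476 + 8.9977 ≈ 9.0232 kBq.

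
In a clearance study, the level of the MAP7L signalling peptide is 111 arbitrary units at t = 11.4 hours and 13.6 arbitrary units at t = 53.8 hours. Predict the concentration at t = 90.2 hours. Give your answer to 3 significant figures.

Over Δt = 53.8 − 11.4 = 42.4 hours, the level fell by a factor of 111/13.6 ≈ 8.1618.
n = log₂(8.1618) ≈ 3.0289 half-lives, so t½ = 42.4/3.0289 ≈ 13.999 hours.
From t = 53.8 to t = 90.2: 13.6 × (1/2)^((90.2−53.8)/13.999) ≈ 2.2428 arbitrary units.

2.24 arbitrary units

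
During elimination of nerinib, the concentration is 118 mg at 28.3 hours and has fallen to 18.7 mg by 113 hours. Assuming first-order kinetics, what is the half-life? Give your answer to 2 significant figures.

32 hours

Over Δt = 113 − 28.3 = 84.7 hours, the level fell by a factor of 118/18.7 ≈ 6.3102.
n = log₂(6.3102) ≈ 2.6577 half-lives, so t½ = 84.7/2.6577 ≈ 31.87 hours.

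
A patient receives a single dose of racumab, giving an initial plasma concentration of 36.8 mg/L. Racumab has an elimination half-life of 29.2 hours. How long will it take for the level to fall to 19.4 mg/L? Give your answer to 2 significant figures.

27 hours

Fraction remaining = 19.4/36.8 ≈ 0.52717.
n = log₂(36.8/19.4) = ln(1.8969)/ln 2 ≈ 0.92365 half-lives.
t = n × t½ = 0.92365 × 29.2 ≈ 26.971 hours.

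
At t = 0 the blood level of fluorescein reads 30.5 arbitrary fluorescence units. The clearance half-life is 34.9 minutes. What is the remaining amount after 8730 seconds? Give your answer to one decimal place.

1.7 arbitrary fluorescence units

Convert the elapsed time: 8730 seconds = 145.5 minutes.
Number of half-lives: n = 145.5/34.9 ≈ 4.1691.
Remaining = 30.5 × (1/2)^4.1691 = 30.5 × 0.055589 ≈ 1.6955 arbitrary fluorescence units.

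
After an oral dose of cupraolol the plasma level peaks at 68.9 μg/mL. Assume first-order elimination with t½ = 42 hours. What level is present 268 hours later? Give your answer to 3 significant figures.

Number of half-lives: n = 268/42 ≈ 6.381.
Remaining = 68.9 × (1/2)^6.381 = 68.9 × 0.011999 ≈ 0.82673 μg/mL.

0.827 μg/mL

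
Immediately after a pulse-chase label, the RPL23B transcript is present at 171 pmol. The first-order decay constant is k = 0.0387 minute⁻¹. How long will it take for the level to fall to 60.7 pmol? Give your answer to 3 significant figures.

t½ = ln 2 / k = 0.69315 / 0.0387 ≈ 17.911 minutes.
Fraction remaining = 60.7/171 ≈ 0.35497.
n = log₂(171/60.7) = ln(2.8171)/ln 2 ≈ 1.4942 half-lives.
t = n × t½ = 1.4942 × 17.911 ≈ 26.763 minutes.

26.8 minutes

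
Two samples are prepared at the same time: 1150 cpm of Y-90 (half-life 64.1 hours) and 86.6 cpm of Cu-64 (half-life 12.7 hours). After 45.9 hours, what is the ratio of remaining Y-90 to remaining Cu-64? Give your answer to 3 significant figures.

99.0

Y-90: 1150 × (1/2)^(45.9/64.1) = 1150 × (1/2)^0.71607 ≈ 700.07 cpm.
Cu-64: 86.6 × (1/2)^(45.9/12.7) = 86.6 × (1/2)^3.6142 ≈ 7.072 cpm.
Ratio ≈ 700.07 / 7.072 ≈ 98.991.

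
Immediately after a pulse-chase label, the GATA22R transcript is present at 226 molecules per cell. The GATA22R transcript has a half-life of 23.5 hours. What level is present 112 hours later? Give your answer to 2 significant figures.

8.3 molecules per cell

Number of half-lives: n = 112/23.5 ≈ 4.766.
Remaining = 226 × (1/2)^4.766 = 226 × 0.036754 ≈ 8.3064 molecules per cell.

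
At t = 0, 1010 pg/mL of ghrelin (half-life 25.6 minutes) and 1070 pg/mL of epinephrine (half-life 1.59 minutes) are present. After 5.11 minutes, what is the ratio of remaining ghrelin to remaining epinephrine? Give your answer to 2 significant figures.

ghrelin: 1010 × (1/2)^(5.11/25.6) = 1010 × (1/2)^0.19961 ≈ 879.49 pg/mL.
epinephrine: 1070 × (1/2)^(5.11/1.59) = 1070 × (1/2)^3.2138 ≈ 115.32 pg/mL.
Ratio ≈ 879.49 / 115.32 ≈ 7.6262.

7.6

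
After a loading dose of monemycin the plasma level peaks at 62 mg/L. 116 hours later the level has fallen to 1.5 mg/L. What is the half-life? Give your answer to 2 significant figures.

22 hours

A/A₀ = 1.5/62 ≈ 0.024194.
n = log₂(41.333) ≈ 5.3692 half-lives elapsed in 116 hours.
t½ = 116/5.3692 ≈ 21.605 hours.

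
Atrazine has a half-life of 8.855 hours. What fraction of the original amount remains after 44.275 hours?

n = 44.275/8.855 ≈ 5 half-lives.
Fraction remaining = (1/2)^5 ≈ 0.03125.

0.03125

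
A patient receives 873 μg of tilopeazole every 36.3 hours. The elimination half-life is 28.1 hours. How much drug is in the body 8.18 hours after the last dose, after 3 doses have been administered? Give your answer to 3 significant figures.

1120 μg

The 3 doses were given 80.78, 44.48, 8.18 hours ago.
Total = 873·(1/2)^(80.78/28.1) + 873·(1/2)^(44.48/28.1) + 873·(1/2)^(8.18/28.1)
      = 119.02 + 291.41 + 713.48 ≈ 1123.9 μg.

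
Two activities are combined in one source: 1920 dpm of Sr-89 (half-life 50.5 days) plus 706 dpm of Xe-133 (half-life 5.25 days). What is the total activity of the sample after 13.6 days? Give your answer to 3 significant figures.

1710 dpm

Sr-89: 1920 × (1/2)^(13.6/50.5) = 1920 × (1/2)^0.26931 ≈ 1593.1 dpm.
Xe-133: 706 × (1/2)^(13.6/5.25) = 706 × (1/2)^2.5905 ≈ 117.22 dpm.
Total = 1593.1 + 117.22 ≈ 1710.3 dpm.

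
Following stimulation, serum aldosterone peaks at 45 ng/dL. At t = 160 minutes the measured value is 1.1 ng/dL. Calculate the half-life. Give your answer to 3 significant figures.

29.9 minutes

A/A₀ = 1.1/45 ≈ 0.024444.
n = log₂(40.909) ≈ 5.3543 half-lives elapsed in 160 minutes.
t½ = 160/5.3543 ≈ 29.882 minutes.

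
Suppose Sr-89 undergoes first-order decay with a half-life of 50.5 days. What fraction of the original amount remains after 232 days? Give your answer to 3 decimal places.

n = 232/50.5 ≈ 4.5941 half-lives.
Fraction remaining = (1/2)^4.5941 ≈ 0.041405.

0.041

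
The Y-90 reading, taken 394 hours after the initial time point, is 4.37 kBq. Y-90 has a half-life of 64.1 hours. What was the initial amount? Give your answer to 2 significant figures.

Number of half-lives elapsed: n = 394/64.1 ≈ 6.1466.
A₀ = A × 2^n = 4.37 × 2^6.1466 = 4.37 × 70.848 ≈ 309.6 kBq.

310 kBq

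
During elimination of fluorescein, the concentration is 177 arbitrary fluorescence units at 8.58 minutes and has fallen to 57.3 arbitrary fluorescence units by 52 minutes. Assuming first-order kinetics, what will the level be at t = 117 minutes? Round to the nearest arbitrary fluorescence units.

11 arbitrary fluorescence units

Over Δt = 52 − 8.58 = 43.42 minutes, the level fell by a factor of 177/57.3 ≈ 3.089.
n = log₂(3.089) ≈ 1.6271 half-lives, so t½ = 43.42/1.6271 ≈ 26.685 minutes.
From t = 52 to t = 117: 57.3 × (1/2)^((117−52)/26.685) ≈ 10.59 arbitrary fluorescence units.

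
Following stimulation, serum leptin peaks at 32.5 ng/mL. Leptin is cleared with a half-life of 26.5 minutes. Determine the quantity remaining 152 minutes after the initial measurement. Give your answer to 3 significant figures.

Number of half-lives: n = 152/26.5 ≈ 5.7358.
Remaining = 32.5 × (1/2)^5.7358 = 32.5 × 0.018765 ≈ 0.60985 ng/mL.

0.610 ng/mL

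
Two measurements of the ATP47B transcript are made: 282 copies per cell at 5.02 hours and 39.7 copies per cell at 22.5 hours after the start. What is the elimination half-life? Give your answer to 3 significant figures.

Over Δt = 22.5 − 5.02 = 17.48 hours, the level fell by a factor of 282/39.7 ≈ 7.1033.
n = log₂(7.1033) ≈ 2.8285 half-lives, so t½ = 17.48/2.8285 ≈ 6.18 hours.

6.18 hours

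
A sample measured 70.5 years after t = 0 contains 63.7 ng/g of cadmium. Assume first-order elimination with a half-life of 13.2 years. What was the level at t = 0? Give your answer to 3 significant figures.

2580 ng/g

Number of half-lives elapsed: n = 70.5/13.2 ≈ 5.3409.
A₀ = A × 2^n = 63.7 × 2^5.3409 = 63.7 × 40.53 ≈ 2581.7 ng/g.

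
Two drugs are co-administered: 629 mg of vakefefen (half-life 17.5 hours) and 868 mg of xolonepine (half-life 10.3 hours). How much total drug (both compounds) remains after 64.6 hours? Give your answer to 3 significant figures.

59.9 mg

vakefefen: 629 × (1/2)^(64.6/17.5) = 629 × (1/2)^3.6914 ≈ 48.688 mg.
xolonepine: 868 × (1/2)^(64.6/10.3) = 868 × (1/2)^6.2718 ≈ 11.233 mg.
Total = 48.688 + 11.233 ≈ 59.921 mg.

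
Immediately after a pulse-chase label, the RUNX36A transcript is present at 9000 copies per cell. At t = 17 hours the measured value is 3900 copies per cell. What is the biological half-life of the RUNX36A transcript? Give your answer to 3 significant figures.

14.1 hours

A/A₀ = 3900/9000 ≈ 0.43333.
n = log₂(2.3077) ≈ 1.2065 half-lives elapsed in 17 hours.
t½ = 17/1.2065 ≈ 14.091 hours.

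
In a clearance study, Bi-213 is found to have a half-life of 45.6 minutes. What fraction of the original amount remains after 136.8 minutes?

0.125

n = 136.8/45.6 ≈ 3 half-lives.
Fraction remaining = (1/2)^3 ≈ 0.125.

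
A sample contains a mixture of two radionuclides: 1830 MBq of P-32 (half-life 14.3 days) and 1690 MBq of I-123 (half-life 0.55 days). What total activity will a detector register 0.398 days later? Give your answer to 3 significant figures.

P-32: 1830 × (1/2)^(0.398/14.3) = 1830 × (1/2)^0.027832 ≈ 1795 MBq.
I-123: 1690 × (1/2)^(0.398/0.55) = 1690 × (1/2)^0.72364 ≈ 1023.4 MBq.
Total = 1795 + 1023.4 ≈ 2818.4 MBq.

2820 MBq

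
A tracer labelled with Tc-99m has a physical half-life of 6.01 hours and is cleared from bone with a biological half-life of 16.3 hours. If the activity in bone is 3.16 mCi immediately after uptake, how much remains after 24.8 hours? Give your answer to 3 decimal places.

1/t_eff = 1/t_phys + 1/t_biol = 1/6.01 + 1/16.3 = 0.22774 per hour.
t_eff = 6.01 × 16.3 / (6.01 + 16.3) ≈ 4.391 hours.
Remaining = 3.16 × (1/2)^(24.8/4.391) = 3.16 × (1/2)^5.6479 ≈ 0.063022 mCi.

0.063 mCi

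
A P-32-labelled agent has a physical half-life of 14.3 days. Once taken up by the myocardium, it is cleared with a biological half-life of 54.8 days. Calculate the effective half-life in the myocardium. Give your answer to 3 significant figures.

11.3 days

1/t_eff = 1/t_phys + 1/t_biol = 1/14.3 + 1/54.8 = 0.088178 per day.
t_eff = 14.3 × 54.8 / (14.3 + 54.8) ≈ 11.341 days.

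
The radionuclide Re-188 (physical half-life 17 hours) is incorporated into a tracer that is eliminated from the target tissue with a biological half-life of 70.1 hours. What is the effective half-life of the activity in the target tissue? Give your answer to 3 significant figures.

13.7 hours

1/t_eff = 1/t_phys + 1/t_biol = 1/17 + 1/70.1 = 0.073089 per hour.
t_eff = 17 × 70.1 / (17 + 70.1) ≈ 13.682 hours.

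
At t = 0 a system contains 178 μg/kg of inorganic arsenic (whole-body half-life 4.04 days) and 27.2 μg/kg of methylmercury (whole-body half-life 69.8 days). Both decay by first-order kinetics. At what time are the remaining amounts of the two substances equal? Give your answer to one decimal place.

Set 178·(1/2)^(t/4.04) = 27.2·(1/2)^(t/69.8).
Taking log₂: log₂(178/27.2) = t·(1/4.04 − 1/69.8).
log₂(6.5441) = 2.7102; 1/4.04 − 1/69.8 = 0.2332.
t = 2.7102 / 0.2332 ≈ 11.622 days.

11.6 days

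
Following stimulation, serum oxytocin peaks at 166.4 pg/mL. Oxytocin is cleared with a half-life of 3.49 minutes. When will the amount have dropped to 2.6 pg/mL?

2.6/166.4 = 1/64, so 6 half-lives have elapsed.
t = 6 × 3.49 = 20.94 minutes.

20.94 minutes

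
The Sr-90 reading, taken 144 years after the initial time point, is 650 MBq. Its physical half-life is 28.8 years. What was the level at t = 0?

20800 MBq

Number of half-lives elapsed: n = 144/28.8 ≈ 5.
A₀ = A × 2^n = 650 × 2^5 = 650 × 32 ≈ 20800 MBq.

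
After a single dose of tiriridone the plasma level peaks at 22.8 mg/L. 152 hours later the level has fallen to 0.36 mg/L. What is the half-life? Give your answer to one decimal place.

25.4 hours

A/A₀ = 0.36/22.8 ≈ 0.015789.
n = log₂(63.333) ≈ 5.9849 half-lives elapsed in 152 hours.
t½ = 152/5.9849 ≈ 25.397 hours.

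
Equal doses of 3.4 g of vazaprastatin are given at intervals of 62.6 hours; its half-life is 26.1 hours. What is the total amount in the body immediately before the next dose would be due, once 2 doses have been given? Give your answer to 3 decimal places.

0.767 g

The 2 doses were given 125.2, 62.6 hours ago.
Total = 3.4·(1/2)^(125.2/26.1) + 3.4·(1/2)^(62.6/26.1)
      = 0.12231 + 0.64486 ≈ 0.76717 g.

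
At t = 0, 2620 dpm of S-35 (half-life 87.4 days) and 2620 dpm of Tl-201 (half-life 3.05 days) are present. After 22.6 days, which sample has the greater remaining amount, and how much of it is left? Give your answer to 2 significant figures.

S-35, 2200 dpm

S-35: 2620 × (1/2)^0.25858 ≈ 2190.1 dpm.
Tl-201: 2620 × (1/2)^7.4098 ≈ 15.407 dpm.
S-35 has more remaining, at ≈ 2190.1 dpm.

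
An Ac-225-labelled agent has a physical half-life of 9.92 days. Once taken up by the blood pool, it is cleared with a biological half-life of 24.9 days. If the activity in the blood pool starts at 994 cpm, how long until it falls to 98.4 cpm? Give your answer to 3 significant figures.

23.7 days

1/t_eff = 1/t_phys + 1/t_biol = 1/9.92 + 1/24.9 = 0.14097 per day.
t_eff = 9.92 × 24.9 / (9.92 + 24.9) ≈ 7.0939 days.
n = log₂(994/98.4) ≈ 3.3365; t = 3.3365 × 7.0939 ≈ 23.669 days.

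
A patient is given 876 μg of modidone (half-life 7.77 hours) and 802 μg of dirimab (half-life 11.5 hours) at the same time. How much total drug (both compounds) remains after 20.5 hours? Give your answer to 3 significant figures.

modidone: 876 × (1/2)^(20.5/7.77) = 876 × (1/2)^2.6384 ≈ 140.7 μg.
dirimab: 802 × (1/2)^(20.5/11.5) = 802 × (1/2)^1.7826 ≈ 233.11 μg.
Total = 140.7 + 233.11 ≈ 373.8 μg.

374 μg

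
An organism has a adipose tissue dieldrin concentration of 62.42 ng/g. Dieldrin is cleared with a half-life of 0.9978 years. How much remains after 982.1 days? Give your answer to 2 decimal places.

Convert the elapsed time: 982.1 days = 2.69068 years.
Number of half-lives: n = 2.69068/0.9978 ≈ 2.6966.
Remaining = 62.42 × (1/2)^2.6966 = 62.42 × 0.15425 ≈ 9.6286 ng/g.

9.63 ng/g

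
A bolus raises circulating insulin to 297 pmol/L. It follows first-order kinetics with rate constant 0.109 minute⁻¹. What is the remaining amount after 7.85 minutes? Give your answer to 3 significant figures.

t½ = ln 2 / λ = 0.69315 / 0.109 ≈ 6.3591 minutes.
Number of half-lives: n = 7.85/6.3591 ≈ 1.2344.
Remaining = 297 × (1/2)^1.2344 = 297 × 0.42501 ≈ 126.23 pmol/L.

126 pmol/L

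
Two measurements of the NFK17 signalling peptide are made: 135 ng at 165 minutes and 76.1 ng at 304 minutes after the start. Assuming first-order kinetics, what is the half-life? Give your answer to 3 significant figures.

Over Δt = 304 − 165 = 139 minutes, the level fell by a factor of 135/76.1 ≈ 1.774.
n = log₂(1.774) ≈ 0.82699 half-lives, so t½ = 139/0.82699 ≈ 168.08 minutes.

168 minutes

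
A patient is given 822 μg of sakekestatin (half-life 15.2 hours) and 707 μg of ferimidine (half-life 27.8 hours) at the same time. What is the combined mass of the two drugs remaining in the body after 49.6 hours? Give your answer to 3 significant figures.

291 μg

sakekestatin: 822 × (1/2)^(49.6/15.2) = 822 × (1/2)^3.2632 ≈ 85.618 μg.
ferimidine: 707 × (1/2)^(49.6/27.8) = 707 × (1/2)^1.7842 ≈ 205.27 μg.
Total = 85.618 + 205.27 ≈ 290.89 μg.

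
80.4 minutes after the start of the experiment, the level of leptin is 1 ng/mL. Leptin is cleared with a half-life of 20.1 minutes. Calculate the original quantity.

Number of half-lives elapsed: n = 80.4/20.1 ≈ 4.
A₀ = A × 2^n = 1 × 2^4 = 1 × 16 ≈ 16 ng/mL.

16 ng/mL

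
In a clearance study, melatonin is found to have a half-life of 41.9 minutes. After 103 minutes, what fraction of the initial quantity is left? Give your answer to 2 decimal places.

n = 103/41.9 ≈ 2.4582 half-lives.
Fraction remaining = (1/2)^2.4582 ≈ 0.18197.

0.18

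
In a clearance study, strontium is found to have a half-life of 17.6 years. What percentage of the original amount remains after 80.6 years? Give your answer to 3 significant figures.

n = 80.6/17.6 ≈ 4.5795 half-lives.
Fraction remaining = (1/2)^4.5795 ≈ 0.041823, i.e. 4.1823%.

4.18%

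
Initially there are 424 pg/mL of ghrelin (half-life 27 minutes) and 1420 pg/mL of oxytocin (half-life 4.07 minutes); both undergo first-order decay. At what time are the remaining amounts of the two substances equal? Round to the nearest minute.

Set 424·(1/2)^(t/27) = 1420·(1/2)^(t/4.07).
Taking log₂: log₂(424/1420) = t·(1/27 − 1/4.07).
log₂(0.29859) = -1.7438; 1/27 − 1/4.07 = -0.20866.
t = -1.7438 / -0.20866 ≈ 8.3568 minutes.

8 minutes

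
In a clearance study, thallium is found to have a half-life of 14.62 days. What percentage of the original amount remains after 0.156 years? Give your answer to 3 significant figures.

6.72%

0.156 years = 56.94 days.
n = 56.94/14.62 ≈ 3.8947 half-lives.
Fraction remaining = (1/2)^3.8947 ≈ 0.067234, i.e. 6.7234%.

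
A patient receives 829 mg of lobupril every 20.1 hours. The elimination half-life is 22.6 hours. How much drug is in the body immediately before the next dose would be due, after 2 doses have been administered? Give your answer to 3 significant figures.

689 mg

The 2 doses were given 40.2, 20.1 hours ago.
Total = 829·(1/2)^(40.2/22.6) + 829·(1/2)^(20.1/22.6)
      = 241.6 + 447.53 ≈ 689.13 mg.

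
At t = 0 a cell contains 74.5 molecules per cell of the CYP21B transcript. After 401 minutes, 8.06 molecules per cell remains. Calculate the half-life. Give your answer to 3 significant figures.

125 minutes

A/A₀ = 8.06/74.5 ≈ 0.10819.
n = log₂(9.2432) ≈ 3.2084 half-lives elapsed in 401 minutes.
t½ = 401/3.2084 ≈ 124.98 minutes.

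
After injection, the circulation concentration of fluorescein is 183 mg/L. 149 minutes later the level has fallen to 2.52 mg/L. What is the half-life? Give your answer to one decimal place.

24.1 minutes

A/A₀ = 2.52/183 ≈ 0.01377.
n = log₂(72.619) ≈ 6.1823 half-lives elapsed in 149 minutes.
t½ = 149/6.1823 ≈ 24.101 minutes.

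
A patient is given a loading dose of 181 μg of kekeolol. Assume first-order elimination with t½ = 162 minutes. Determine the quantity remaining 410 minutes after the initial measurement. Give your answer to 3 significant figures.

Number of half-lives: n = 410/162 ≈ 2.5309.
Remaining = 181 × (1/2)^2.5309 = 181 × 0.17304 ≈ 31.319 μg.

31.3 μg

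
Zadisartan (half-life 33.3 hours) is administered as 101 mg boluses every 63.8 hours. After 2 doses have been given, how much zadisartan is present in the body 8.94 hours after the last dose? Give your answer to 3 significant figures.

106 mg

The 2 doses were given 72.74, 8.94 hours ago.
Total = 101·(1/2)^(72.74/33.3) + 101·(1/2)^(8.94/33.3)
      = 22.221 + 83.85 ≈ 106.07 mg.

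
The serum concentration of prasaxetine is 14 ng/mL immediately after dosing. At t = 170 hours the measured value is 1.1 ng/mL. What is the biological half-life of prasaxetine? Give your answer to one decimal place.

A/A₀ = 1.1/14 ≈ 0.078571.
n = log₂(12.727) ≈ 3.6699 half-lives elapsed in 170 hours.
t½ = 170/3.6699 ≈ 46.323 hours.

46.3 hours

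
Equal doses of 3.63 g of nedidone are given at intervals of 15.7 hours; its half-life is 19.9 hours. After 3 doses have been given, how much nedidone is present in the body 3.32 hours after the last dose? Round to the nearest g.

The 3 doses were given 34.72, 19.02, 3.32 hours ago.
Total = 3.63·(1/2)^(34.72/19.9) + 3.63·(1/2)^(19.02/19.9) + 3.63·(1/2)^(3.32/19.9)
      = 1.0832 + 1.8715 + 3.2336 ≈ 6.1882 g.

6 g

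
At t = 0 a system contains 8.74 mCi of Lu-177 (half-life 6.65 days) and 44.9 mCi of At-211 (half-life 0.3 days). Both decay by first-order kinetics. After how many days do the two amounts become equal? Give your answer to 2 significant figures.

0.74 days

Set 8.74·(1/2)^(t/6.65) = 44.9·(1/2)^(t/0.3).
Taking log₂: log₂(8.74/44.9) = t·(1/6.65 − 1/0.3).
log₂(0.19465) = -2.361; 1/6.65 − 1/0.3 = -3.183.
t = -2.361 / -3.183 ≈ 0.74177 days.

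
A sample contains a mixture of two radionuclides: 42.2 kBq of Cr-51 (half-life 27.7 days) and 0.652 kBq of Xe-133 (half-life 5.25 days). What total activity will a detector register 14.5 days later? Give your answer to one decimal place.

29.5 kBq

Cr-51: 42.2 × (1/2)^(14.5/27.7) = 42.2 × (1/2)^0.52347 ≈ 29.358 kBq.
Xe-133: 0.652 × (1/2)^(14.5/5.25) = 0.652 × (1/2)^2.7619 ≈ 0.096124 kBq.
Total = 29.358 + 0.096124 ≈ 29.455 kBq.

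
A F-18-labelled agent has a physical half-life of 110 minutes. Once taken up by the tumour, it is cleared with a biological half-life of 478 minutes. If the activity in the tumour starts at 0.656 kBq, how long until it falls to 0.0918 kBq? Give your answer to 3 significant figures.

254 minutes

1/t_eff = 1/t_phys + 1/t_biol = 1/110 + 1/478 = 0.011183 per minute.
t_eff = 110 × 478 / (110 + 478) ≈ 89.422 minutes.
n = log₂(0.656/0.0918) ≈ 2.8371; t = 2.8371 × 89.422 ≈ 253.7 minutes.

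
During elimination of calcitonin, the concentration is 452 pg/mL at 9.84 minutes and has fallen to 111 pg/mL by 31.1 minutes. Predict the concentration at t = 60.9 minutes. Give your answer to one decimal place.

Over Δt = 31.1 − 9.84 = 21.26 minutes, the level fell by a factor of 452/111 ≈ 4.0721.
n = log₂(4.0721) ≈ 2.0258 half-lives, so t½ = 21.26/2.0258 ≈ 10.495 minutes.
From t = 31.1 to t = 60.9: 111 × (1/2)^((60.9−31.1)/10.495) ≈ 15.508 pg/mL.

15.5 pg/mL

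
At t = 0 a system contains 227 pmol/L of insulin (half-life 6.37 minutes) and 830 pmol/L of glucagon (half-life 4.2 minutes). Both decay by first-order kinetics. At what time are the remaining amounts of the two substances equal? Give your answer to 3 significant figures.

Set 227·(1/2)^(t/6.37) = 830·(1/2)^(t/4.2).
Taking log₂: log₂(227/830) = t·(1/6.37 − 1/4.2).
log₂(0.27349) = -1.8704; 1/6.37 − 1/4.2 = -0.081109.
t = -1.8704 / -0.081109 ≈ 23.06 minutes.

23.1 minutes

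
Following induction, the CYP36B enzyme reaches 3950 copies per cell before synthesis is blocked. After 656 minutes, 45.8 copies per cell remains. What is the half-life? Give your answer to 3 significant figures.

A/A₀ = 45.8/3950 ≈ 0.011595.
n = log₂(86.245) ≈ 6.4304 half-lives elapsed in 656 minutes.
t½ = 656/6.4304 ≈ 102.02 minutes.

102 minutes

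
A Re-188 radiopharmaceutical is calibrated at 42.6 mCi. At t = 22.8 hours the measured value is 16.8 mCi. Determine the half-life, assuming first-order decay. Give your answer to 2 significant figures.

17 hours

A/A₀ = 16.8/42.6 ≈ 0.39437.
n = log₂(2.5357) ≈ 1.3424 half-lives elapsed in 22.8 hours.
t½ = 22.8/1.3424 ≈ 16.985 hours.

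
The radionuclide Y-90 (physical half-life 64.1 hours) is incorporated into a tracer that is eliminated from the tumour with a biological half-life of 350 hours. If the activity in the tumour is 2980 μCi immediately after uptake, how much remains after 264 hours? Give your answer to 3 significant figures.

102 μCi

1/t_eff = 1/t_phys + 1/t_biol = 1/64.1 + 1/350 = 0.018458 per hour.
t_eff = 64.1 × 350 / (64.1 + 350) ≈ 54.178 hours.
Remaining = 2980 × (1/2)^(264/54.178) = 2980 × (1/2)^4.8729 ≈ 101.7 μCi.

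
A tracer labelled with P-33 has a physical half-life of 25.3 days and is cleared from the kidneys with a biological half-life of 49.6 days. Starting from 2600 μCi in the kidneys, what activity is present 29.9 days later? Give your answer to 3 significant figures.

755 μCi

1/t_eff = 1/t_phys + 1/t_biol = 1/25.3 + 1/49.6 = 0.059687 per day.
t_eff = 25.3 × 49.6 / (25.3 + 49.6) ≈ 16.754 days.
Remaining = 2600 × (1/2)^(29.9/16.754) = 2600 × (1/2)^1.7846 ≈ 754.65 μCi.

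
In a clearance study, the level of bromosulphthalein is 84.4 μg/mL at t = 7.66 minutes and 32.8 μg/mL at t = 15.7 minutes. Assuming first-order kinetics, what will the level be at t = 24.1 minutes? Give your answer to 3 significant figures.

12.2 μg/mL

Over Δt = 15.7 − 7.66 = 8.04 minutes, the level fell by a factor of 84.4/32.8 ≈ 2.5732.
n = log₂(2.5732) ≈ 1.3635 half-lives, so t½ = 8.04/1.3635 ≈ 5.8964 minutes.
From t = 15.7 to t = 24.1: 32.8 × (1/2)^((24.1−15.7)/5.8964) ≈ 12.219 μg/mL.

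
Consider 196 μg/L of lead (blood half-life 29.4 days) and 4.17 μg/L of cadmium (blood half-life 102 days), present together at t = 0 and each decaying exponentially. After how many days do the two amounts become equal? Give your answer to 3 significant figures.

Set 196·(1/2)^(t/29.4) = 4.17·(1/2)^(t/102).
Taking log₂: log₂(196/4.17) = t·(1/29.4 − 1/102).
log₂(47.002) = 5.5547; 1/29.4 − 1/102 = 0.02421.
t = 5.5547 / 0.02421 ≈ 229.44 days.

229 days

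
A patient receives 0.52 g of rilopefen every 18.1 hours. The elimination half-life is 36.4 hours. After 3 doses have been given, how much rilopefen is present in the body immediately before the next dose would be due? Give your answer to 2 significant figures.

0.81 g

The 3 doses were given 54.3, 36.2, 18.1 hours ago.
Total = 0.52·(1/2)^(54.3/36.4) + 0.52·(1/2)^(36.2/36.4) + 0.52·(1/2)^(18.1/36.4)
      = 0.1849 + 0.26099 + 0.3684 ≈ 0.81429 g.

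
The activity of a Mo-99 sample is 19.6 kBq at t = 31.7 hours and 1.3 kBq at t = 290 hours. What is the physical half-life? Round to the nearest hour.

66 hours

Over Δt = 290 − 31.7 = 258.3 hours, the level fell by a factor of 19.6/1.3 ≈ 15.077.
n = log₂(15.077) ≈ 3.9143 half-lives, so t½ = 258.3/3.9143 ≈ 65.989 hours.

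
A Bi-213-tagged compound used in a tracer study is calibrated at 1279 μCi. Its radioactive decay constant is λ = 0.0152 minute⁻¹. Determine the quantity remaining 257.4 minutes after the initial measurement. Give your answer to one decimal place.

t½ = ln 2 / λ = 0.69315 / 0.0152 ≈ 45.602 minutes.
Number of half-lives: n = 257.4/45.602 ≈ 5.6445.
Remaining = 1279 × (1/2)^5.6445 = 1279 × 0.019991 ≈ 25.568 μCi.

25.6 μCi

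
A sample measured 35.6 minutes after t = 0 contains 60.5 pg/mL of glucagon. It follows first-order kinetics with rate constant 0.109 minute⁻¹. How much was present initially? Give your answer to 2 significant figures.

t½ = ln 2 / λ = 0.69315 / 0.109 ≈ 6.3591 minutes.
Number of half-lives elapsed: n = 35.6/6.3591 ≈ 5.5982.
A₀ = A × 2^n = 60.5 × 2^5.5982 = 60.5 × 48.444 ≈ 2930.8 pg/mL.

2900 pg/mL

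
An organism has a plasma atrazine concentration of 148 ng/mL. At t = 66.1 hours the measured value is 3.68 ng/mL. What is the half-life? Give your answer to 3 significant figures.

A/A₀ = 3.68/148 ≈ 0.024865.
n = log₂(40.217) ≈ 5.3297 half-lives elapsed in 66.1 hours.
t½ = 66.1/5.3297 ≈ 12.402 hours.

12.4 hours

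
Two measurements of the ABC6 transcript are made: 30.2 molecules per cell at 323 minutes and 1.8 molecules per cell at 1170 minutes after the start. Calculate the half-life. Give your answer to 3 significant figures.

208 minutes

Over Δt = 1170 − 323 = 847 minutes, the level fell by a factor of 30.2/1.8 ≈ 16.778.
n = log₂(16.778) ≈ 4.0685 half-lives, so t½ = 847/4.0685 ≈ 208.19 minutes.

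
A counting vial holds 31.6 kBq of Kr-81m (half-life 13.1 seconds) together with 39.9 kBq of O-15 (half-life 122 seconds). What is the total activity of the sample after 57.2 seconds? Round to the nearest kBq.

Kr-81m: 31.6 × (1/2)^(57.2/13.1) = 31.6 × (1/2)^4.3664 ≈ 1.532 kBq.
O-15: 39.9 × (1/2)^(57.2/122) = 39.9 × (1/2)^0.46885 ≈ 28.829 kBq.
Total = 1.532 + 28.829 ≈ 30.361 kBq.

30 kBq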